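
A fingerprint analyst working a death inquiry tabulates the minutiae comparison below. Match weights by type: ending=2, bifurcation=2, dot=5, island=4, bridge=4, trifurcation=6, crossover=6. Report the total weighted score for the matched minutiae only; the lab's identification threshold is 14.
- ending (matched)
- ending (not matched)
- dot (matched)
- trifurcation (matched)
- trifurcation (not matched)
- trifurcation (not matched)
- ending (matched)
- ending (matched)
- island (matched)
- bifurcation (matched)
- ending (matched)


Weighted minutiae match score:
  ending: matched, +2 (running total 2)
  ending: not matched, +0
  dot: matched, +5 (running total 7)
  trifurcation: matched, +6 (running total 13)
  trifurcation: not matched, +0
  trifurcation: not matched, +0
  ending: matched, +2 (running total 15)
  ending: matched, +2 (running total 17)
  island: matched, +4 (running total 21)
  bifurcation: matched, +2 (running total 23)
  ending: matched, +2 (running total 25)
Total score = 25
Threshold = 14; verdict = identification

25


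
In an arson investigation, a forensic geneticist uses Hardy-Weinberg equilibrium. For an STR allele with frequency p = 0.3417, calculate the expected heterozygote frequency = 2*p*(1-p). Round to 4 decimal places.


Hardy-Weinberg heterozygote frequency:
q = 1 - p = 1 - 0.3417 = 0.6583
2pq = 2 * 0.3417 * 0.6583 = 0.4499

0.4499


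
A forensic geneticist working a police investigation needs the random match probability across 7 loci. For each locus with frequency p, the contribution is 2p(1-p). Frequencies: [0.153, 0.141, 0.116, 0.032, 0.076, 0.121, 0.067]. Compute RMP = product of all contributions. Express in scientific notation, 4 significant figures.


Computing RMP for 7 loci:
Locus 1: 2 * 0.153 * 0.847 = 0.259182
Locus 2: 2 * 0.141 * 0.859 = 0.242238
Locus 3: 2 * 0.116 * 0.884 = 0.205088
Locus 4: 2 * 0.032 * 0.968 = 0.061952
Locus 5: 2 * 0.076 * 0.924 = 0.140448
Locus 6: 2 * 0.121 * 0.879 = 0.212718
Locus 7: 2 * 0.067 * 0.933 = 0.125022
RMP = 2.980e-06

2.980e-06


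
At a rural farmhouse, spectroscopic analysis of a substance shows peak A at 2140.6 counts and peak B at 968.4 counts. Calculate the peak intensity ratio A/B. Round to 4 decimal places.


Spectral peak ratio:
Peak A = 2140.6 counts
Peak B = 968.4 counts
Ratio = 2140.6 / 968.4 = 2.2105

2.2105


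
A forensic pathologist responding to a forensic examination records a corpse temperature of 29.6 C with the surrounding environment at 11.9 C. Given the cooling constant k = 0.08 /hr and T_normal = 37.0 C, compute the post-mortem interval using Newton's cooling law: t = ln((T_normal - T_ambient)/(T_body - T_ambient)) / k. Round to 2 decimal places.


Using Newton's law of cooling:
t = ln((T_normal - T_ambient) / (T_body - T_ambient)) / k
T_normal - T_ambient = 25.1
T_body - T_ambient = 17.7
Ratio = 1.418079
ln(ratio) = 0.349303
t = 0.349303 / 0.08 = 4.37 hours

4.37


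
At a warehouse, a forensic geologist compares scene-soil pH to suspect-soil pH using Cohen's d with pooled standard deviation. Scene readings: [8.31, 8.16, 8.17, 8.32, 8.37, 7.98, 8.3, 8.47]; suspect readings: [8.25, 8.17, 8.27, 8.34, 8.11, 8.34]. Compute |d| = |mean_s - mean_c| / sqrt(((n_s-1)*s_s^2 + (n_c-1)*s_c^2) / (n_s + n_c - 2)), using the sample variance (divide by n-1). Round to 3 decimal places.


Pooled-variance Cohen's d for soil pH comparison:
Scene mean = 66.08 / 8 = 8.26
Suspect mean = 49.48 / 6 = 8.246667
Scene sample variance s_s^2 = 0.022914
Suspect sample variance s_c^2 = 0.008507
Pooled variance = ((n_s-1)*s_s^2 + (n_c-1)*s_c^2) / (n_s + n_c - 2) = 0.016911
Pooled SD = sqrt(0.016911) = 0.130042
Mean difference = 0.013333
|d| = |0.013333| / 0.130042 = 0.103

0.103


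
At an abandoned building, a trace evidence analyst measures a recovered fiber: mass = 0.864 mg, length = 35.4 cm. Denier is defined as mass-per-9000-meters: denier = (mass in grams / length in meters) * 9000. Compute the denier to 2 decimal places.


Denier calculation:
Mass in grams = 0.864 mg / 1000 = 0.000864 g
Length in meters = 35.4 cm / 100 = 0.354 m
Linear density = mass / length = 0.000864 / 0.354 = 0.00244068 g/m
Denier = (g/m) * 9000 = 0.00244068 * 9000 = 21.97

21.97


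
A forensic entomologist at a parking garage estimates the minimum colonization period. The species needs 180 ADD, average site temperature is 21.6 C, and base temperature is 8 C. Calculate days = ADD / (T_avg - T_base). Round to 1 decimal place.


Insect development time:
Effective temperature = avg_temp - T_base = 21.6 - 8 = 13.6 C
Days = ADD / effective_temp = 180 / 13.6 = 13.2 days

13.2


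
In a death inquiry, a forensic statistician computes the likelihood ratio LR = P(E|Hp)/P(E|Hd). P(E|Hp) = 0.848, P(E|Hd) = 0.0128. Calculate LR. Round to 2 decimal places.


Likelihood ratio calculation:
LR = P(E|Hp) / P(E|Hd)
LR = 0.848 / 0.0128
LR = 66.25

66.25


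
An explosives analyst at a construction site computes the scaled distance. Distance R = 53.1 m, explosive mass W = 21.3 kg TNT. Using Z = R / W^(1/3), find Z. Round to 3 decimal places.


Scaled distance calculation:
W^(1/3) = 21.3^(1/3) = 2.772
Z = R / W^(1/3) = 53.1 / 2.772
Z = 19.156 m/kg^(1/3)

19.156


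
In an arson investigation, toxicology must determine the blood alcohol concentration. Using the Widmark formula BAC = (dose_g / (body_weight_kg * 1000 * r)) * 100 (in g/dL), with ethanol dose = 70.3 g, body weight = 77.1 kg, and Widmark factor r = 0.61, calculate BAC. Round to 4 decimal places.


Applying the Widmark formula:
BAC = (dose_g / (body_wt * 1000 * r)) * 100
Denominator = 77.1 * 1000 * 0.61 = 47031
BAC = (70.3 / 47031) * 100
BAC = 0.1495 g/dL

0.1495


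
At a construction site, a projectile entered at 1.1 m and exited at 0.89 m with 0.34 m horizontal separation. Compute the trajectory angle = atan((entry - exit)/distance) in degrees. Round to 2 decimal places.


Bullet trajectory angle:
Height difference = 1.1 - 0.89 = 0.21 m
angle = atan(0.21 / 0.34)
angle = atan(0.617647)
angle = 31.70 degrees

31.70


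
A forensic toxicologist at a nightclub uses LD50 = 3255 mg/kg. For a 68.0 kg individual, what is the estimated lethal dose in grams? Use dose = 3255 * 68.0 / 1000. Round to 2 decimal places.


Lethal dose calculation:
Lethal dose = LD50 * body_weight / 1000
= 3255 * 68.0 / 1000
= 221340 / 1000
= 221.34 g

221.34


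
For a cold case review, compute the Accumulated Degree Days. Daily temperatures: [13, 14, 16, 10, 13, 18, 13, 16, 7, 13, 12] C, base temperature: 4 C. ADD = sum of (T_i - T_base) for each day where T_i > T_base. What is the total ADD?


Computing ADD day by day:
Day 1: max(0, 13 - 4) = 9
Day 2: max(0, 14 - 4) = 10
Day 3: max(0, 16 - 4) = 12
Day 4: max(0, 10 - 4) = 6
Day 5: max(0, 13 - 4) = 9
Day 6: max(0, 18 - 4) = 14
Day 7: max(0, 13 - 4) = 9
Day 8: max(0, 16 - 4) = 12
Day 9: max(0, 7 - 4) = 3
Day 10: max(0, 13 - 4) = 9
Day 11: max(0, 12 - 4) = 8
Total ADD = 101

101


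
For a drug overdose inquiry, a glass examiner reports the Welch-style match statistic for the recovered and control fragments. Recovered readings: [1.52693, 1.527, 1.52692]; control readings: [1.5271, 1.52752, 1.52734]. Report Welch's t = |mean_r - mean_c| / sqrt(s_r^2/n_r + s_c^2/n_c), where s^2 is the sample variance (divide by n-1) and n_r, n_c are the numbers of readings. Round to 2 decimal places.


Welch's t-criterion for glass RI comparison:
Recovered mean = sum / n_r = 4.58085 / 3 = 1.52695
Control mean = sum / n_c = 4.58196 / 3 = 1.52732
Recovered sample variance s_r^2 = 1.9e-09
Control sample variance s_c^2 = 4.44e-08
Welch SE (unpooled) = sqrt(s_r^2/n_r + s_c^2/n_c) = sqrt(6.33333e-10 + 1.48e-08) = sqrt(1.54333e-08) = 0.000124231
|mean_r - mean_c| = 0.00037
t = 0.00037 / 0.000124231 = 2.98

2.98


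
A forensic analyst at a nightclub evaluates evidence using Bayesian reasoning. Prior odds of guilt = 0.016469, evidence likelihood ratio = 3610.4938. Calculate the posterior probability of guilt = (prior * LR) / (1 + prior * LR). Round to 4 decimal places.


Bayesian evidence evaluation:
Posterior odds = prior_odds * LR = 0.016469 * 3610.4938 = 59.46122
Posterior probability = posterior_odds / (1 + posterior_odds)
= 59.46122 / (1 + 59.46122)
= 59.46122 / 60.46122
= 0.9835

0.9835


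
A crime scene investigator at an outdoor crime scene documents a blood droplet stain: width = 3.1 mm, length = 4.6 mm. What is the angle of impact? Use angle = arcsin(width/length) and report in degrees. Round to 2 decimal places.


Blood spatter impact angle calculation:
width / length = 3.1 / 4.6 = 0.673913
angle = arcsin(0.673913)
angle = 42.37 degrees

42.37


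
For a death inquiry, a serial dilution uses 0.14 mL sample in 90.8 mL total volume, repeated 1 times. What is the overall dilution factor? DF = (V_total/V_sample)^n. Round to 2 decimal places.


Dilution factor calculation:
Single dilution = V_total / V_sample = 90.8 / 0.14 ≈ 648.571429
Number of dilutions = 1
Total DF = (90.8 / 0.14)^1 (full precision, rounded at the end) = 648.57

648.57


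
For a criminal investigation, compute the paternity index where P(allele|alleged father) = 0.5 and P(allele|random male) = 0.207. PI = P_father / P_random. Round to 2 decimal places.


Paternity Index calculation:
PI = P(allele|father) / P(allele|random)
PI = 0.5 / 0.207
PI = 2.42

2.42


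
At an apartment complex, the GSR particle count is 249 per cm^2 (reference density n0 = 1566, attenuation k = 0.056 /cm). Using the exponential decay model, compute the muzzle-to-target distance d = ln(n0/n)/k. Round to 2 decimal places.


GSR distance calculation:
n0/n = 1566 / 249 = 6.289157
ln(n0/n) = 1.838827
d = 1.838827 / 0.056 = 32.84 cm

32.84


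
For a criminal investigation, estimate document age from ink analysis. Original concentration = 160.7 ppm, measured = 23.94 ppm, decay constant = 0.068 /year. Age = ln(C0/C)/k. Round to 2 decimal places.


Document age estimation:
C0/C = 160.7 / 23.94 = 6.712615
ln(C0/C) = 1.903989
t = 1.903989 / 0.068 = 28.00 years

28.00


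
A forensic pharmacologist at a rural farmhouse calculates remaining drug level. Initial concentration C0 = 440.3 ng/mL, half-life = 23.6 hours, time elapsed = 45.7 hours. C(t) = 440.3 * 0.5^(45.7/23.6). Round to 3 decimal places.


Drug concentration decay:
Number of half-lives = t / t_half = 45.7 / 23.6 = 1.936441
Decay factor = 0.5^1.936441 = 0.26126015
C(t) = 440.3 * 0.26126015 = 115.033 ng/mL

115.033


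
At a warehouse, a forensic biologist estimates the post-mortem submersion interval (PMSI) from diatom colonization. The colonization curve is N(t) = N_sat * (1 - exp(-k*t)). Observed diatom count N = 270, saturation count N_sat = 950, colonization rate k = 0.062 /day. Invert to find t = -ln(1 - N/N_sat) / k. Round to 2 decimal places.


PMSI from diatom colonization curve:
N / N_sat = 270 / 950 = 0.284211
1 - N/N_sat = 0.715789
ln(1 - N/N_sat) = -0.33437
t = -ln(1 - N/N_sat) / k = -(-0.33437) / 0.062 = 5.39 days

5.39


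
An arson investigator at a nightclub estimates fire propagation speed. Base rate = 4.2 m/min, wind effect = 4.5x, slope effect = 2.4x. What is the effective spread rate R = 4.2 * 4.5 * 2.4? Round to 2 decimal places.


Fire spread rate calculation:
R = R0 * wind_factor * slope_factor
= 4.2 * 4.5 * 2.4
= 18.9 * 2.4
= 45.36 m/min

45.36


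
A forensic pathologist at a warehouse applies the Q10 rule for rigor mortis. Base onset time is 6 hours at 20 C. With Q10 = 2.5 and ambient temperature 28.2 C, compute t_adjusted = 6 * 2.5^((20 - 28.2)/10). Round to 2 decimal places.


Rigor mortis time adjustment:
Exponent = (T_ref - T_actual) / 10 = (20 - 28.2) / 10 = -0.82
Q10 factor = 2.5^-0.82 = 0.47173
t_adjusted = 6 * 0.47173 = 2.83 hours

2.83


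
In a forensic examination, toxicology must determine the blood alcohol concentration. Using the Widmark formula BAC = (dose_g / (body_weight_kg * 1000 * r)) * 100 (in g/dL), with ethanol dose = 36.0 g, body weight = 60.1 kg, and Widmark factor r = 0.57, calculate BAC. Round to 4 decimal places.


Applying the Widmark formula:
BAC = (dose_g / (body_wt * 1000 * r)) * 100
Denominator = 60.1 * 1000 * 0.57 = 34257
BAC = (36.0 / 34257) * 100
BAC = 0.1051 g/dL

0.1051


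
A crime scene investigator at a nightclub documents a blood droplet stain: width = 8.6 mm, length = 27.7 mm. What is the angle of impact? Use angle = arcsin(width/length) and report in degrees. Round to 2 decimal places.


Blood spatter impact angle calculation:
width / length = 8.6 / 27.7 = 0.310469
angle = arcsin(0.310469)
angle = 18.09 degrees

18.09


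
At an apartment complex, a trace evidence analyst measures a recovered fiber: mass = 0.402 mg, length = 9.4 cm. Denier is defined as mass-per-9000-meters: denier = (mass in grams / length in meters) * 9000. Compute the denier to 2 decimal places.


Denier calculation:
Mass in grams = 0.402 mg / 1000 = 0.000402 g
Length in meters = 9.4 cm / 100 = 0.094 m
Linear density = mass / length = 0.000402 / 0.094 = 0.0042766 g/m
Denier = (g/m) * 9000 = 0.0042766 * 9000 = 38.49

38.49


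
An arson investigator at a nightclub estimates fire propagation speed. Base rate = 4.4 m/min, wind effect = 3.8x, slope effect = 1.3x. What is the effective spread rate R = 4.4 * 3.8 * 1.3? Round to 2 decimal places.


Fire spread rate calculation:
R = R0 * wind_factor * slope_factor
= 4.4 * 3.8 * 1.3
= 16.72 * 1.3
= 21.74 m/min

21.74


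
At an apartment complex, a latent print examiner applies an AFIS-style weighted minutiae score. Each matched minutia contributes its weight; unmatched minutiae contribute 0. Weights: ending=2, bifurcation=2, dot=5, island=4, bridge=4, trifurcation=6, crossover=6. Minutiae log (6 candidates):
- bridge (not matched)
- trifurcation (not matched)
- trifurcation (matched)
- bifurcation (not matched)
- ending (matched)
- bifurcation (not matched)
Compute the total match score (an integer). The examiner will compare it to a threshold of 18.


Weighted minutiae match score:
  bridge: not matched, +0
  trifurcation: not matched, +0
  trifurcation: matched, +6 (running total 6)
  bifurcation: not matched, +0
  ending: matched, +2 (running total 8)
  bifurcation: not matched, +0
Total score = 8
Threshold = 18; verdict = inconclusive

8


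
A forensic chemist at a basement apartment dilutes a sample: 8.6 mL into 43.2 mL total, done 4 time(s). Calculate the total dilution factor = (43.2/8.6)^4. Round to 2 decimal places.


Dilution factor calculation:
Single dilution = V_total / V_sample = 43.2 / 8.6 ≈ 5.023256
Number of dilutions = 4
Total DF = (43.2 / 8.6)^4 (full precision, rounded at the end) = 636.71

636.71


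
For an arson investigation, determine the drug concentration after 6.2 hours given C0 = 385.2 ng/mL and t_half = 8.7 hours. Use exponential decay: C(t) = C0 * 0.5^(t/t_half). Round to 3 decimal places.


Drug concentration decay:
Number of half-lives = t / t_half = 6.2 / 8.7 = 0.712644
Decay factor = 0.5^0.712644 = 0.61020081
C(t) = 385.2 * 0.61020081 = 235.049 ng/mL

235.049


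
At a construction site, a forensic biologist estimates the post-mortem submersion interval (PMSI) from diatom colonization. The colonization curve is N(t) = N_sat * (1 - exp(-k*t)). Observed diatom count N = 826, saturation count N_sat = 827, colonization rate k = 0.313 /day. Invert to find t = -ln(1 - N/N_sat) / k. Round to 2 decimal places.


PMSI from diatom colonization curve:
N / N_sat = 826 / 827 = 0.998791
1 - N/N_sat = 0.001209
ln(1 - N/N_sat) = -6.717962
t = -ln(1 - N/N_sat) / k = -(-6.717962) / 0.313 = 21.46 days

21.46


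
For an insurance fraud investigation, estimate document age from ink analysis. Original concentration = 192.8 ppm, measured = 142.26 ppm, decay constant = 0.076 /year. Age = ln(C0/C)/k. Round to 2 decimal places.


Document age estimation:
C0/C = 192.8 / 142.26 = 1.355265
ln(C0/C) = 0.303997
t = 0.303997 / 0.076 = 4.00 years

4.00


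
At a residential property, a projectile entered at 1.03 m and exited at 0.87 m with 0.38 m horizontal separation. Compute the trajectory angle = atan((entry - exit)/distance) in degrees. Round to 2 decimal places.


Bullet trajectory angle:
Height difference = 1.03 - 0.87 = 0.16 m
angle = atan(0.16 / 0.38)
angle = atan(0.421053)
angle = 22.83 degrees

22.83


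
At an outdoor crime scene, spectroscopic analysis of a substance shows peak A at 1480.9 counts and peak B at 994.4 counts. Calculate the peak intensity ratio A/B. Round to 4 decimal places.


Spectral peak ratio:
Peak A = 1480.9 counts
Peak B = 994.4 counts
Ratio = 1480.9 / 994.4 = 1.4892

1.4892


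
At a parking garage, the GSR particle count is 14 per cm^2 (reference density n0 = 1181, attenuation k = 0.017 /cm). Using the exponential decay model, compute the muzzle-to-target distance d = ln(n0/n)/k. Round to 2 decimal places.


GSR distance calculation:
n0/n = 1181 / 14 = 84.357143
ln(n0/n) = 4.435059
d = 4.435059 / 0.017 = 260.89 cm

260.89


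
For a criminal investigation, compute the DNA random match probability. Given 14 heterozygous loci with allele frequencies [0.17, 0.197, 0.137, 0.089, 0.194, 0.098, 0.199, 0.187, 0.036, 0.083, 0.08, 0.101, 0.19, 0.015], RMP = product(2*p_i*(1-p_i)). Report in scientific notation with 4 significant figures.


Computing RMP for 14 loci:
Locus 1: 2 * 0.17 * 0.83 = 0.2822
Locus 2: 2 * 0.197 * 0.803 = 0.316382
Locus 3: 2 * 0.137 * 0.863 = 0.236462
Locus 4: 2 * 0.089 * 0.911 = 0.162158
Locus 5: 2 * 0.194 * 0.806 = 0.312728
Locus 6: 2 * 0.098 * 0.902 = 0.176792
Locus 7: 2 * 0.199 * 0.801 = 0.318798
Locus 8: 2 * 0.187 * 0.813 = 0.304062
Locus 9: 2 * 0.036 * 0.964 = 0.069408
Locus 10: 2 * 0.083 * 0.917 = 0.152222
Locus 11: 2 * 0.08 * 0.92 = 0.1472
Locus 12: 2 * 0.101 * 0.899 = 0.181598
Locus 13: 2 * 0.19 * 0.81 = 0.3078
Locus 14: 2 * 0.015 * 0.985 = 0.02955
RMP = 4.713e-11

4.713e-11


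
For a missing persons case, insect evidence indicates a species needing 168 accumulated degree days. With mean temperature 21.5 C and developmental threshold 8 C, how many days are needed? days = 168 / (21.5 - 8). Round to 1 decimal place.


Insect development time:
Effective temperature = avg_temp - T_base = 21.5 - 8 = 13.5 C
Days = ADD / effective_temp = 168 / 13.5 = 12.4 days

12.4


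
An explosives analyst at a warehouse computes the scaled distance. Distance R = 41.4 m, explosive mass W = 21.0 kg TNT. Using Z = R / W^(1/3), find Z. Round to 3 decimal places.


Scaled distance calculation:
W^(1/3) = 21.0^(1/3) = 2.758924
Z = R / W^(1/3) = 41.4 / 2.758924
Z = 15.006 m/kg^(1/3)

15.006


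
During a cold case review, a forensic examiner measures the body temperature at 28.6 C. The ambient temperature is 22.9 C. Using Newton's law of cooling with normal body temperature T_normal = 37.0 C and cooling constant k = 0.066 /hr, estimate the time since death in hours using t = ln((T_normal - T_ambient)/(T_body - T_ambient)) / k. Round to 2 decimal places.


Using Newton's law of cooling:
t = ln((T_normal - T_ambient) / (T_body - T_ambient)) / k
T_normal - T_ambient = 14.1
T_body - T_ambient = 5.7
Ratio = 2.473684
ln(ratio) = 0.905709
t = 0.905709 / 0.066 = 13.72 hours

13.72


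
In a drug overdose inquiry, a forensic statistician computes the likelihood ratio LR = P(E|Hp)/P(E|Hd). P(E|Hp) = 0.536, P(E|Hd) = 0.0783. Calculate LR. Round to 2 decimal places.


Likelihood ratio calculation:
LR = P(E|Hp) / P(E|Hd)
LR = 0.536 / 0.0783
LR = 6.85

6.85


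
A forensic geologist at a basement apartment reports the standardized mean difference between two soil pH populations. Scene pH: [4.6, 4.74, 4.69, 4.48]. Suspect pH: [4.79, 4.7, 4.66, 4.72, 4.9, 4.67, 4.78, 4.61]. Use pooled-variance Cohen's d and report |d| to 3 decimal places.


Pooled-variance Cohen's d for soil pH comparison:
Scene mean = 18.51 / 4 = 4.6275
Suspect mean = 37.83 / 8 = 4.72875
Scene sample variance s_s^2 = 0.013025
Suspect sample variance s_c^2 = 0.008413
Pooled variance = ((n_s-1)*s_s^2 + (n_c-1)*s_c^2) / (n_s + n_c - 2) = 0.009796
Pooled SD = sqrt(0.009796) = 0.098975
Mean difference = -0.10125
|d| = |-0.10125| / 0.098975 = 1.023

1.023


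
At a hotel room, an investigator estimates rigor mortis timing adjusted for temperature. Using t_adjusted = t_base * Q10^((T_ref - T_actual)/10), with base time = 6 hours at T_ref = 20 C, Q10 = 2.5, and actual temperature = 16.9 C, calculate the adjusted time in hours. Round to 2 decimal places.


Rigor mortis time adjustment:
Exponent = (T_ref - T_actual) / 10 = (20 - 16.9) / 10 = 0.31
Q10 factor = 2.5^0.31 = 1.3285
t_adjusted = 6 * 1.3285 = 7.97 hours

7.97


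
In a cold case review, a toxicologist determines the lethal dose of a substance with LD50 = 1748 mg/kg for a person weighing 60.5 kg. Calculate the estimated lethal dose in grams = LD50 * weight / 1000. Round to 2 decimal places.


Lethal dose calculation:
Lethal dose = LD50 * body_weight / 1000
= 1748 * 60.5 / 1000
= 105754 / 1000
= 105.75 g

105.75


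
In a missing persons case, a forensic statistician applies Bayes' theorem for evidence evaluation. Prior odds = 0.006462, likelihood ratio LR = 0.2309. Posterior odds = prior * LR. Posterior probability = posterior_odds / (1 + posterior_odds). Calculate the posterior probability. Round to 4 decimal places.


Bayesian evidence evaluation:
Posterior odds = prior_odds * LR = 0.006462 * 0.2309 = 0.001492076
Posterior probability = posterior_odds / (1 + posterior_odds)
= 0.001492076 / (1 + 0.001492076)
= 0.001492076 / 1.001492076
= 0.0015

0.0015


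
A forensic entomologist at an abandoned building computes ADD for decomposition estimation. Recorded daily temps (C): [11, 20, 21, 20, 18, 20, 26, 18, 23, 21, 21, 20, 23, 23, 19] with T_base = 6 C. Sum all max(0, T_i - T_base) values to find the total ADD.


Computing ADD day by day:
Day 1: max(0, 11 - 6) = 5
Day 2: max(0, 20 - 6) = 14
Day 3: max(0, 21 - 6) = 15
Day 4: max(0, 20 - 6) = 14
Day 5: max(0, 18 - 6) = 12
Day 6: max(0, 20 - 6) = 14
Day 7: max(0, 26 - 6) = 20
Day 8: max(0, 18 - 6) = 12
Day 9: max(0, 23 - 6) = 17
Day 10: max(0, 21 - 6) = 15
Day 11: max(0, 21 - 6) = 15
Day 12: max(0, 20 - 6) = 14
Day 13: max(0, 23 - 6) = 17
Day 14: max(0, 23 - 6) = 17
Day 15: max(0, 19 - 6) = 13
Total ADD = 214

214


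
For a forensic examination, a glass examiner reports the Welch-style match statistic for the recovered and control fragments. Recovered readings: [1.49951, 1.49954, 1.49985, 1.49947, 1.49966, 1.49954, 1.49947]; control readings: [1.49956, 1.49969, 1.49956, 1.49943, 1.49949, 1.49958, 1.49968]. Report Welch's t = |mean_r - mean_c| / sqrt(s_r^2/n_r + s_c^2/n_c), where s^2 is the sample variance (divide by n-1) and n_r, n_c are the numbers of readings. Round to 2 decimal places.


Welch's t-criterion for glass RI comparison:
Recovered mean = sum / n_r = 10.49704 / 7 = 1.4995771
Control mean = sum / n_c = 10.49699 / 7 = 1.49957
Recovered sample variance s_r^2 = 1.85905e-08
Control sample variance s_c^2 = 8.8e-09
Welch SE (unpooled) = sqrt(s_r^2/n_r + s_c^2/n_c) = sqrt(2.65578e-09 + 1.25714e-09) = sqrt(3.91292e-09) = 6.25533e-05
|mean_r - mean_c| = 7.14286e-06
t = 7.14286e-06 / 6.25533e-05 = 0.11

0.11


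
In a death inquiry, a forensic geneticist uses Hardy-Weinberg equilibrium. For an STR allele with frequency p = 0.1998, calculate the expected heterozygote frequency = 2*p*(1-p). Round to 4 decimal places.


Hardy-Weinberg heterozygote frequency:
q = 1 - p = 1 - 0.1998 = 0.8002
2pq = 2 * 0.1998 * 0.8002 = 0.3198

0.3198


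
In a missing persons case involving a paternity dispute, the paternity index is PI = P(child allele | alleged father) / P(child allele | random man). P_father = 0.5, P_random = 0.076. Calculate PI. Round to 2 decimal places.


Paternity Index calculation:
PI = P(allele|father) / P(allele|random)
PI = 0.5 / 0.076
PI = 6.58

6.58


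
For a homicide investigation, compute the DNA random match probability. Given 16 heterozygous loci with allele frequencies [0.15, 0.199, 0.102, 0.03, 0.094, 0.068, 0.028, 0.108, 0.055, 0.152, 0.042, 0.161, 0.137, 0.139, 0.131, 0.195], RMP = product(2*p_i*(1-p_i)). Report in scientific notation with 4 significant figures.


Computing RMP for 16 loci:
Locus 1: 2 * 0.15 * 0.85 = 0.255
Locus 2: 2 * 0.199 * 0.801 = 0.318798
Locus 3: 2 * 0.102 * 0.898 = 0.183192
Locus 4: 2 * 0.03 * 0.97 = 0.0582
Locus 5: 2 * 0.094 * 0.906 = 0.170328
Locus 6: 2 * 0.068 * 0.932 = 0.126752
Locus 7: 2 * 0.028 * 0.972 = 0.054432
Locus 8: 2 * 0.108 * 0.892 = 0.192672
Locus 9: 2 * 0.055 * 0.945 = 0.10395
Locus 10: 2 * 0.152 * 0.848 = 0.257792
Locus 11: 2 * 0.042 * 0.958 = 0.080472
Locus 12: 2 * 0.161 * 0.839 = 0.270158
Locus 13: 2 * 0.137 * 0.863 = 0.236462
Locus 14: 2 * 0.139 * 0.861 = 0.239358
Locus 15: 2 * 0.131 * 0.869 = 0.227678
Locus 16: 2 * 0.195 * 0.805 = 0.31395
RMP = 4.625e-13

4.625e-13


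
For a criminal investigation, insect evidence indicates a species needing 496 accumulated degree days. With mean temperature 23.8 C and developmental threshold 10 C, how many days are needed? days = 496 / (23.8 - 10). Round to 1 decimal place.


Insect development time:
Effective temperature = avg_temp - T_base = 23.8 - 10 = 13.8 C
Days = ADD / effective_temp = 496 / 13.8 = 35.9 days

35.9


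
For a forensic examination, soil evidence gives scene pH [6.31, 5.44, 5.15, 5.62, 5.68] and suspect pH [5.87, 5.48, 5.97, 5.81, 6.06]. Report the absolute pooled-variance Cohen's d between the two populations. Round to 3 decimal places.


Pooled-variance Cohen's d for soil pH comparison:
Scene mean = 28.2 / 5 = 5.64
Suspect mean = 29.19 / 5 = 5.838
Scene sample variance s_s^2 = 0.18275
Suspect sample variance s_c^2 = 0.04917
Pooled variance = ((n_s-1)*s_s^2 + (n_c-1)*s_c^2) / (n_s + n_c - 2) = 0.11596
Pooled SD = sqrt(0.11596) = 0.340529
Mean difference = -0.198
|d| = |-0.198| / 0.340529 = 0.581

0.581


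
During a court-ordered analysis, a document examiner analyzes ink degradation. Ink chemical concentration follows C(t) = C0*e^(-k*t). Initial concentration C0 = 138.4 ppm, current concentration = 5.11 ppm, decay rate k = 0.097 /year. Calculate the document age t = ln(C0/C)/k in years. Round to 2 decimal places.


Document age estimation:
C0/C = 138.4 / 5.11 = 27.084149
ln(C0/C) = 3.298949
t = 3.298949 / 0.097 = 34.01 years

34.01


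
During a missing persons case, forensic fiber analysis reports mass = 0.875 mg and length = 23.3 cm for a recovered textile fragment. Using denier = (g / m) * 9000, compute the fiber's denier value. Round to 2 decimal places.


Denier calculation:
Mass in grams = 0.875 mg / 1000 = 0.000875 g
Length in meters = 23.3 cm / 100 = 0.233 m
Linear density = mass / length = 0.000875 / 0.233 = 0.00375536 g/m
Denier = (g/m) * 9000 = 0.00375536 * 9000 = 33.80

33.80


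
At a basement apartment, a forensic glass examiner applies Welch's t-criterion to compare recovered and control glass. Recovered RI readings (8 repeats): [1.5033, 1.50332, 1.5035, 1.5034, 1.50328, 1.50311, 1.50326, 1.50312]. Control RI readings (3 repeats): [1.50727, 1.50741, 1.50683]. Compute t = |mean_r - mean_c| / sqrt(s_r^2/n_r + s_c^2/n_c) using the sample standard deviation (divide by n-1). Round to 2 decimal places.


Welch's t-criterion for glass RI comparison:
Recovered mean = sum / n_r = 12.02629 / 8 = 1.5032862
Control mean = sum / n_c = 4.52151 / 3 = 1.50717
Recovered sample variance s_r^2 = 1.70554e-08
Control sample variance s_c^2 = 9.16e-08
Welch SE (unpooled) = sqrt(s_r^2/n_r + s_c^2/n_c) = sqrt(2.13192e-09 + 3.05333e-08) = sqrt(3.26652e-08) = 0.000180735
|mean_r - mean_c| = 0.00388375
t = 0.00388375 / 0.000180735 = 21.49

21.49


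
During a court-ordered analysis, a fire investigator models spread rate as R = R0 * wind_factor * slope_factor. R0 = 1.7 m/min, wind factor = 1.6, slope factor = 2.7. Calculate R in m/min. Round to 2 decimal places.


Fire spread rate calculation:
R = R0 * wind_factor * slope_factor
= 1.7 * 1.6 * 2.7
= 2.72 * 2.7
= 7.34 m/min

7.34


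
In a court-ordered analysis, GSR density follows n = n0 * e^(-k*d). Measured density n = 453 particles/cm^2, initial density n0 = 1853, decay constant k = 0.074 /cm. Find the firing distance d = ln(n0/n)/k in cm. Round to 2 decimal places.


GSR distance calculation:
n0/n = 1853 / 453 = 4.090508
ln(n0/n) = 1.408669
d = 1.408669 / 0.074 = 19.04 cm

19.04


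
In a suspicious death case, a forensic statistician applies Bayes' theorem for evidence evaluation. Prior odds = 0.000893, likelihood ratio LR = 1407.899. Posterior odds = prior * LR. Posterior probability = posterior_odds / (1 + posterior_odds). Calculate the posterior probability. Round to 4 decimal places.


Bayesian evidence evaluation:
Posterior odds = prior_odds * LR = 0.000893 * 1407.899 = 1.257254
Posterior probability = posterior_odds / (1 + posterior_odds)
= 1.257254 / (1 + 1.257254)
= 1.257254 / 2.257254
= 0.5570

0.5570


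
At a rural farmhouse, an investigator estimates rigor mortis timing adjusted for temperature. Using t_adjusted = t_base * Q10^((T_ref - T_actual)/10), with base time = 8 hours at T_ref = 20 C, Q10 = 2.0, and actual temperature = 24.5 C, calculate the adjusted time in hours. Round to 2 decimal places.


Rigor mortis time adjustment:
Exponent = (T_ref - T_actual) / 10 = (20 - 24.5) / 10 = -0.45
Q10 factor = 2.0^-0.45 = 0.73204
t_adjusted = 8 * 0.73204 = 5.86 hours

5.86


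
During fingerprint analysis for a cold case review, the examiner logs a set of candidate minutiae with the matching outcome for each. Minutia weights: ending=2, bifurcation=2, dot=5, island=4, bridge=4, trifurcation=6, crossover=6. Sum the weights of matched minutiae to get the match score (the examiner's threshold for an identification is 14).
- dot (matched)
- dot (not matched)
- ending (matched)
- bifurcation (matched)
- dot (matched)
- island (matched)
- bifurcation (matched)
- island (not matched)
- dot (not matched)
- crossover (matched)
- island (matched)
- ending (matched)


Weighted minutiae match score:
  dot: matched, +5 (running total 5)
  dot: not matched, +0
  ending: matched, +2 (running total 7)
  bifurcation: matched, +2 (running total 9)
  dot: matched, +5 (running total 14)
  island: matched, +4 (running total 18)
  bifurcation: matched, +2 (running total 20)
  island: not matched, +0
  dot: not matched, +0
  crossover: matched, +6 (running total 26)
  island: matched, +4 (running total 30)
  ending: matched, +2 (running total 32)
Total score = 32
Threshold = 14; verdict = identification

32


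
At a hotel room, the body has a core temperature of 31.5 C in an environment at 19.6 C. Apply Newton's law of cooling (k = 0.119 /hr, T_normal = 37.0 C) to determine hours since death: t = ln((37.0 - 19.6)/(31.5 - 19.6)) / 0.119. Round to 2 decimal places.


Using Newton's law of cooling:
t = ln((T_normal - T_ambient) / (T_body - T_ambient)) / k
T_normal - T_ambient = 17.4
T_body - T_ambient = 11.9
Ratio = 1.462185
ln(ratio) = 0.379932
t = 0.379932 / 0.119 = 3.19 hours

3.19


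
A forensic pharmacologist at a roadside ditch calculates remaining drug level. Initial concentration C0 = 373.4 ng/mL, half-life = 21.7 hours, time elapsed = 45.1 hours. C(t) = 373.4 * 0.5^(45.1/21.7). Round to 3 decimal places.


Drug concentration decay:
Number of half-lives = t / t_half = 45.1 / 21.7 = 2.078341
Decay factor = 0.5^2.078341 = 0.23678654
C(t) = 373.4 * 0.23678654 = 88.416 ng/mL

88.416


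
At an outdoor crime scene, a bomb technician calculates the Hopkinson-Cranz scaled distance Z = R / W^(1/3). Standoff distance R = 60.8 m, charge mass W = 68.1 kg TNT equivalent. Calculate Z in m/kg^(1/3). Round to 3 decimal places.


Scaled distance calculation:
W^(1/3) = 68.1^(1/3) = 4.083655
Z = R / W^(1/3) = 60.8 / 4.083655
Z = 14.889 m/kg^(1/3)

14.889


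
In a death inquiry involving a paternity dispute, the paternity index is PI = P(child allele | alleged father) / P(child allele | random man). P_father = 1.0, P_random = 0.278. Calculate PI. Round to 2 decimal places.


Paternity Index calculation:
PI = P(allele|father) / P(allele|random)
PI = 1.0 / 0.278
PI = 3.60

3.60


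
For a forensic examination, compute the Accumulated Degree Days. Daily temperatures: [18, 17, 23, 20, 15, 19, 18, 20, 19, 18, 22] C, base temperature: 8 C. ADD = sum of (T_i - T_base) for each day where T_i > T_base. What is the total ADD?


Computing ADD day by day:
Day 1: max(0, 18 - 8) = 10
Day 2: max(0, 17 - 8) = 9
Day 3: max(0, 23 - 8) = 15
Day 4: max(0, 20 - 8) = 12
Day 5: max(0, 15 - 8) = 7
Day 6: max(0, 19 - 8) = 11
Day 7: max(0, 18 - 8) = 10
Day 8: max(0, 20 - 8) = 12
Day 9: max(0, 19 - 8) = 11
Day 10: max(0, 18 - 8) = 10
Day 11: max(0, 22 - 8) = 14
Total ADD = 121

121


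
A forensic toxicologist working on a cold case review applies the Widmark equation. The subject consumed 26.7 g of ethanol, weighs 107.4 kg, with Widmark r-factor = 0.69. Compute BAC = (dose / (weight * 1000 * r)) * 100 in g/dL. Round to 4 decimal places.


Applying the Widmark formula:
BAC = (dose_g / (body_wt * 1000 * r)) * 100
Denominator = 107.4 * 1000 * 0.69 = 74106
BAC = (26.7 / 74106) * 100
BAC = 0.0360 g/dL

0.0360


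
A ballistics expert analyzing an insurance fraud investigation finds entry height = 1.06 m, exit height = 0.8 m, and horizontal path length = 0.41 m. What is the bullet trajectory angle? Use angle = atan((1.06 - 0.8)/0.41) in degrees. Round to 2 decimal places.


Bullet trajectory angle:
Height difference = 1.06 - 0.8 = 0.26 m
angle = atan(0.26 / 0.41)
angle = atan(0.634146)
angle = 32.38 degrees

32.38


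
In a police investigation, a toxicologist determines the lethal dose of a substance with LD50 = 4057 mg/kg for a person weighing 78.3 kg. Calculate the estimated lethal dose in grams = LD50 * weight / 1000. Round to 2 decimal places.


Lethal dose calculation:
Lethal dose = LD50 * body_weight / 1000
= 4057 * 78.3 / 1000
= 317663.1 / 1000
= 317.66 g

317.66


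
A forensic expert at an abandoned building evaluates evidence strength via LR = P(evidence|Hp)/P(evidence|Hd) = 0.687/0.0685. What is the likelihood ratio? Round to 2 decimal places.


Likelihood ratio calculation:
LR = P(E|Hp) / P(E|Hd)
LR = 0.687 / 0.0685
LR = 10.03

10.03


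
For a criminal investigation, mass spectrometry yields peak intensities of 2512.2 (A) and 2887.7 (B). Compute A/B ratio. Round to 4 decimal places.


Spectral peak ratio:
Peak A = 2512.2 counts
Peak B = 2887.7 counts
Ratio = 2512.2 / 2887.7 = 0.8700

0.8700


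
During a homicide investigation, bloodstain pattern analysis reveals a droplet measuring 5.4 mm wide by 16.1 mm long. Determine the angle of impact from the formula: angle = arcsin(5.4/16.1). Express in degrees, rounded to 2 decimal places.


Blood spatter impact angle calculation:
width / length = 5.4 / 16.1 = 0.335404
angle = arcsin(0.335404)
angle = 19.60 degrees

19.60


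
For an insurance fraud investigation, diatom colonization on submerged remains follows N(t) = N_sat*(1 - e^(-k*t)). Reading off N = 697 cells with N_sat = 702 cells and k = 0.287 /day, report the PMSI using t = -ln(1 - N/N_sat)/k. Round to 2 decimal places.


PMSI from diatom colonization curve:
N / N_sat = 697 / 702 = 0.992877
1 - N/N_sat = 0.007123
ln(1 - N/N_sat) = -4.944426
t = -ln(1 - N/N_sat) / k = -(-4.944426) / 0.287 = 17.23 days

17.23


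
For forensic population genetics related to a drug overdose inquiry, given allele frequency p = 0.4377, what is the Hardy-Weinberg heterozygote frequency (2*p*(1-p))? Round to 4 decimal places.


Hardy-Weinberg heterozygote frequency:
q = 1 - p = 1 - 0.4377 = 0.5623
2pq = 2 * 0.4377 * 0.5623 = 0.4922

0.4922


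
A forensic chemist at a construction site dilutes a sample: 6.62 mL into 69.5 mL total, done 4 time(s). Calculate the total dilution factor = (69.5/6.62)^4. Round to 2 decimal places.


Dilution factor calculation:
Single dilution = V_total / V_sample = 69.5 / 6.62 ≈ 10.498489
Number of dilutions = 4
Total DF = (69.5 / 6.62)^4 (full precision, rounded at the end) = 12148.07

12148.07


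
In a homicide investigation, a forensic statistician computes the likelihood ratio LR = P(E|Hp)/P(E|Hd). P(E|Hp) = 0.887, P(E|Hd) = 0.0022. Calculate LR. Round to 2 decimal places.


Likelihood ratio calculation:
LR = P(E|Hp) / P(E|Hd)
LR = 0.887 / 0.0022
LR = 403.18

403.18


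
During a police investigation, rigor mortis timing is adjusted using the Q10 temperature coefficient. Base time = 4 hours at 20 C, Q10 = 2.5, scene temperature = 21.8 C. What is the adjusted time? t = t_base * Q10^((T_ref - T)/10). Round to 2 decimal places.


Rigor mortis time adjustment:
Exponent = (T_ref - T_actual) / 10 = (20 - 21.8) / 10 = -0.18
Q10 factor = 2.5^-0.18 = 0.84795
t_adjusted = 4 * 0.84795 = 3.39 hours

3.39


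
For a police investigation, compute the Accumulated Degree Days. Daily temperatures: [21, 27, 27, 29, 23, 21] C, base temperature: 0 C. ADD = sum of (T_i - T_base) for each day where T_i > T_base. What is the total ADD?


Computing ADD day by day:
Day 1: max(0, 21 - 0) = 21
Day 2: max(0, 27 - 0) = 27
Day 3: max(0, 27 - 0) = 27
Day 4: max(0, 29 - 0) = 29
Day 5: max(0, 23 - 0) = 23
Day 6: max(0, 21 - 0) = 21
Total ADD = 148

148


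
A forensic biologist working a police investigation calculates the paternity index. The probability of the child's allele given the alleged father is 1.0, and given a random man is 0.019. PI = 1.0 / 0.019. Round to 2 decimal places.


Paternity Index calculation:
PI = P(allele|father) / P(allele|random)
PI = 1.0 / 0.019
PI = 52.63

52.63


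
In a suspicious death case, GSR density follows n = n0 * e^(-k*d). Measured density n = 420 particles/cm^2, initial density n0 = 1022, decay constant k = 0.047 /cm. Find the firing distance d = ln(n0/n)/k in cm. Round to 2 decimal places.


GSR distance calculation:
n0/n = 1022 / 420 = 2.433333
ln(n0/n) = 0.889262
d = 0.889262 / 0.047 = 18.92 cm

18.92


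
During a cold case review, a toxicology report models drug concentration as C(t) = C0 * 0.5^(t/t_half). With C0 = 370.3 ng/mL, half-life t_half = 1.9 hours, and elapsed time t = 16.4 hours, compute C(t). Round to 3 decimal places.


Drug concentration decay:
Number of half-lives = t / t_half = 16.4 / 1.9 = 8.631579
Decay factor = 0.5^8.631579 = 0.00252137
C(t) = 370.3 * 0.00252137 = 0.934 ng/mL

0.934


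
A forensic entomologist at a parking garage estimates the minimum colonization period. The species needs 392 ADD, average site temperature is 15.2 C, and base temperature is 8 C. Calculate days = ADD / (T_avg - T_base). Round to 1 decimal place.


Insect development time:
Effective temperature = avg_temp - T_base = 15.2 - 8 = 7.2 C
Days = ADD / effective_temp = 392 / 7.2 = 54.4 days

54.4


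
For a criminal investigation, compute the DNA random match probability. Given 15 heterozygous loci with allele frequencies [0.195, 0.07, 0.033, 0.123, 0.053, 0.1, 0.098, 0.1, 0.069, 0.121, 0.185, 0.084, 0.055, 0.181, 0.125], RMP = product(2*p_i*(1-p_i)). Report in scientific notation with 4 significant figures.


Computing RMP for 15 loci:
Locus 1: 2 * 0.195 * 0.805 = 0.31395
Locus 2: 2 * 0.07 * 0.93 = 0.1302
Locus 3: 2 * 0.033 * 0.967 = 0.063822
Locus 4: 2 * 0.123 * 0.877 = 0.215742
Locus 5: 2 * 0.053 * 0.947 = 0.100382
Locus 6: 2 * 0.1 * 0.9 = 0.18
Locus 7: 2 * 0.098 * 0.902 = 0.176792
Locus 8: 2 * 0.1 * 0.9 = 0.18
Locus 9: 2 * 0.069 * 0.931 = 0.128478
Locus 10: 2 * 0.121 * 0.879 = 0.212718
Locus 11: 2 * 0.185 * 0.815 = 0.30155
Locus 12: 2 * 0.084 * 0.916 = 0.153888
Locus 13: 2 * 0.055 * 0.945 = 0.10395
Locus 14: 2 * 0.181 * 0.819 = 0.296478
Locus 15: 2 * 0.125 * 0.875 = 0.21875
RMP = 2.767e-12

2.767e-12


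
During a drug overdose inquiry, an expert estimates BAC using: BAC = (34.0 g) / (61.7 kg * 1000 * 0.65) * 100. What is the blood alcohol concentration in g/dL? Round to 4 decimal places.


Applying the Widmark formula:
BAC = (dose_g / (body_wt * 1000 * r)) * 100
Denominator = 61.7 * 1000 * 0.65 = 40105
BAC = (34.0 / 40105) * 100
BAC = 0.0848 g/dL

0.0848


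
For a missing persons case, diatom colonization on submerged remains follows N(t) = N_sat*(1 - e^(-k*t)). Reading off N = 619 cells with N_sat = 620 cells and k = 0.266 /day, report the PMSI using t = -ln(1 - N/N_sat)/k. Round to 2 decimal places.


PMSI from diatom colonization curve:
N / N_sat = 619 / 620 = 0.998387
1 - N/N_sat = 0.001613
ln(1 - N/N_sat) = -6.429659
t = -ln(1 - N/N_sat) / k = -(-6.429659) / 0.266 = 24.17 days

24.17
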